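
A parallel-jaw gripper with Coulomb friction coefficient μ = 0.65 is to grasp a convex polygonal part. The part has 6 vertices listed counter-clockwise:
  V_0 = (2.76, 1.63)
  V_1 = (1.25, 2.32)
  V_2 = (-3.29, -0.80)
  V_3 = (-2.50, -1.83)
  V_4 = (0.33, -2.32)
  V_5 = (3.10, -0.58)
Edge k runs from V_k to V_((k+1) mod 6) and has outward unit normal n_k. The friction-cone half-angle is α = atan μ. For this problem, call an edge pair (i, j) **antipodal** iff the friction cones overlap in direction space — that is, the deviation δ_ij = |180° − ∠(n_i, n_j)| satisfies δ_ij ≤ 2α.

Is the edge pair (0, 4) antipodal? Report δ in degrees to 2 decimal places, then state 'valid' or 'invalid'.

δ = 56.69°, valid

α = atan 0.65 = 33.02°;  2α = 66.05°
edge 0: e_0 = (-1.51, +0.69);  n_0 = (+0.4156, +0.9095)
edge 4: e_4 = (+2.77, +1.74);  n_4 = (+0.5319, -0.8468)
∠(n_0, n_4) = 123.31°
δ = |180° − 123.31°| = 56.69°
56.69° ≤ 2α = 66.05°  →  valid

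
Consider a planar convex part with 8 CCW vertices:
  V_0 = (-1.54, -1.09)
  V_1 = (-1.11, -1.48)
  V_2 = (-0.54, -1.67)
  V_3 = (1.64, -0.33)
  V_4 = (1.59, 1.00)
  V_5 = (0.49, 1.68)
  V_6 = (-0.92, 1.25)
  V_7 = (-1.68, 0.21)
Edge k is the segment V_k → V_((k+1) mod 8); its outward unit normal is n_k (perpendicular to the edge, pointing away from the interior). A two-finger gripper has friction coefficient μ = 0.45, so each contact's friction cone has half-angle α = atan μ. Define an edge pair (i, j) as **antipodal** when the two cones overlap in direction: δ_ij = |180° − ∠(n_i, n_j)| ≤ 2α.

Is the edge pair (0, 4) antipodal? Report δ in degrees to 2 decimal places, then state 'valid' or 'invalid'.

α = atan 0.45 = 24.23°;  2α = 48.46°
edge 0: e_0 = (+0.43, -0.39);  n_0 = (-0.6718, -0.7407)
edge 4: e_4 = (-1.10, +0.68);  n_4 = (+0.5258, +0.8506)
∠(n_0, n_4) = 169.52°
δ = |180° − 169.52°| = 10.48°
10.48° ≤ 2α = 48.46°  →  valid

δ = 10.48°, valid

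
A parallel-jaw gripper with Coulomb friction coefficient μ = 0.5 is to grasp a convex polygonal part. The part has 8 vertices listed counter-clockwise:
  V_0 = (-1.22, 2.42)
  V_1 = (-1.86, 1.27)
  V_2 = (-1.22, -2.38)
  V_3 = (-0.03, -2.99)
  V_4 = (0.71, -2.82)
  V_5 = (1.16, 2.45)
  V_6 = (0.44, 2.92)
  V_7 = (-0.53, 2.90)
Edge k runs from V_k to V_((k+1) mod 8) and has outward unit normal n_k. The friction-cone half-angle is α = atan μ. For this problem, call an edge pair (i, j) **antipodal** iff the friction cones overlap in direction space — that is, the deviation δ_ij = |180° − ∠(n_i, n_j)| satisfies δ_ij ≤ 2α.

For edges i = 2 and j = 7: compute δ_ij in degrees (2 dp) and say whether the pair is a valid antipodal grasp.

δ = 61.96°, invalid

α = atan 0.5 = 26.57°;  2α = 53.13°
edge 2: e_2 = (+1.19, -0.61);  n_2 = (-0.4562, -0.8899)
edge 7: e_7 = (-0.69, -0.48);  n_7 = (-0.5711, +0.8209)
∠(n_2, n_7) = 118.04°
δ = |180° − 118.04°| = 61.96°
61.96° > 2α = 53.13°  →  invalid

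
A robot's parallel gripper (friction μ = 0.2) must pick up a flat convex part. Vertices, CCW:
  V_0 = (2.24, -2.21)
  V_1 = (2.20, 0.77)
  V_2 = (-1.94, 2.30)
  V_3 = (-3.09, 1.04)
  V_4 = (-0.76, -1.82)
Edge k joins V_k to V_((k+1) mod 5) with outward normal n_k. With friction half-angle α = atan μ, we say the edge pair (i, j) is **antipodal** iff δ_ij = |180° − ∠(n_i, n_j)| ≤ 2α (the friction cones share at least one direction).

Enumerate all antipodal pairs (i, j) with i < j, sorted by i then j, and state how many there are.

α = atan 0.2 = 11.31°;  2α = 22.62°
n_0 = (+0.9999, +0.0134)
n_1 = (+0.3467, +0.9380)
n_2 = (-0.7386, +0.6741)
n_3 = (-0.7753, -0.6316)
n_4 = (-0.1289, -0.9917)
  (0,1): δ = 111.05°  ·
  (0,2): δ = 43.16°  ·
  (0,3): δ = 38.40°  ·
  (0,4): δ = 81.82°  ·
  (1,2): δ = 112.10°  ·
  (1,3): δ = 30.55°  ·
  (1,4): δ = 12.88°  ✓
  (2,3): δ = 98.44°  ·
  (2,4): δ = 55.02°  ·
  (3,4): δ = 136.58°  ·
antipodal pairs: 1

count = 1; pairs: (1,4)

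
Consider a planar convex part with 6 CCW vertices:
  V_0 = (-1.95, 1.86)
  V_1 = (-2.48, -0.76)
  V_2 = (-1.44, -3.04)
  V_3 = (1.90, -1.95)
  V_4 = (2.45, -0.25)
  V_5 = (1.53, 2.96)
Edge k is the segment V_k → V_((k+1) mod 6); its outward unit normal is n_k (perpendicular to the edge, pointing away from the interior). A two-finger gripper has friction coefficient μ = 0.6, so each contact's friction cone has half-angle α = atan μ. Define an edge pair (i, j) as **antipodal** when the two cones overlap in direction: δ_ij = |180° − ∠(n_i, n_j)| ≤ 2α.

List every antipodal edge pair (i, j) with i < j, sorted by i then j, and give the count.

count = 7; pairs: (0,2), (0,3), (0,4), (1,3), (1,4), (2,5), (3,5)

α = atan 0.6 = 30.96°;  2α = 61.93°
n_0 = (-0.9801, +0.1983)
n_1 = (-0.9098, -0.4150)
n_2 = (+0.3102, -0.9507)
n_3 = (+0.9514, -0.3078)
n_4 = (+0.9613, +0.2755)
n_5 = (-0.3014, +0.9535)
  (0,1): δ = 144.04°  ·
  (0,2): δ = 60.49°  ✓
  (0,3): δ = 6.49°  ✓
  (0,4): δ = 27.43°  ✓
  (0,5): δ = 118.98°  ·
  (1,2): δ = 96.45°  ·
  (1,3): δ = 42.45°  ✓
  (1,4): δ = 8.53°  ✓
  (1,5): δ = 83.02°  ·
  (2,3): δ = 126.00°  ·
  (2,4): δ = 92.08°  ·
  (2,5): δ = 0.53°  ✓
  (3,4): δ = 146.08°  ·
  (3,5): δ = 54.53°  ✓
  (4,5): δ = 88.45°  ·
antipodal pairs: 7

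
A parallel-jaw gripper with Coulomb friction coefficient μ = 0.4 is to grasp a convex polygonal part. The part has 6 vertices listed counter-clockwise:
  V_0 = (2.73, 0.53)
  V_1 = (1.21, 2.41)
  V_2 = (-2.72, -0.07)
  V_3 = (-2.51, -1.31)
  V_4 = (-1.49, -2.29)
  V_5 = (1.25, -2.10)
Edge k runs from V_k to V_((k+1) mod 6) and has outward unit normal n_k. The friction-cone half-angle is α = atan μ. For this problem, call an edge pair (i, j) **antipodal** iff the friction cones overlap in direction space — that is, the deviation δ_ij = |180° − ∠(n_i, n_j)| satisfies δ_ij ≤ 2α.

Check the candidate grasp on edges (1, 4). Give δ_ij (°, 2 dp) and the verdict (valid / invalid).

δ = 28.29°, valid

α = atan 0.4 = 21.80°;  2α = 43.60°
edge 1: e_1 = (-3.93, -2.48);  n_1 = (-0.5337, +0.8457)
edge 4: e_4 = (+2.74, +0.19);  n_4 = (+0.0692, -0.9976)
∠(n_1, n_4) = 151.71°
δ = |180° − 151.71°| = 28.29°
28.29° ≤ 2α = 43.60°  →  valid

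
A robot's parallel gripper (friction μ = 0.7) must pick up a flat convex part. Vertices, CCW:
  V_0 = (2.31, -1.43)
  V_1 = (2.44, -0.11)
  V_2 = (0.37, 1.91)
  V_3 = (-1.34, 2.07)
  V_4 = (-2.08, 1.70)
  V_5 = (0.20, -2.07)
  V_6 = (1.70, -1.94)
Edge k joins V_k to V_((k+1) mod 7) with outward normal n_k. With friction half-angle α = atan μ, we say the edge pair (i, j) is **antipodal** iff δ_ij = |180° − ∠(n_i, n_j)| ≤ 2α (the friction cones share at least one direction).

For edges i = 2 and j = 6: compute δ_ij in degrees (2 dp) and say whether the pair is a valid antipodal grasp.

δ = 45.24°, valid

α = atan 0.7 = 34.99°;  2α = 69.98°
edge 2: e_2 = (-1.71, +0.16);  n_2 = (+0.0932, +0.9957)
edge 6: e_6 = (+0.61, +0.51);  n_6 = (+0.6414, -0.7672)
∠(n_2, n_6) = 134.76°
δ = |180° − 134.76°| = 45.24°
45.24° ≤ 2α = 69.98°  →  valid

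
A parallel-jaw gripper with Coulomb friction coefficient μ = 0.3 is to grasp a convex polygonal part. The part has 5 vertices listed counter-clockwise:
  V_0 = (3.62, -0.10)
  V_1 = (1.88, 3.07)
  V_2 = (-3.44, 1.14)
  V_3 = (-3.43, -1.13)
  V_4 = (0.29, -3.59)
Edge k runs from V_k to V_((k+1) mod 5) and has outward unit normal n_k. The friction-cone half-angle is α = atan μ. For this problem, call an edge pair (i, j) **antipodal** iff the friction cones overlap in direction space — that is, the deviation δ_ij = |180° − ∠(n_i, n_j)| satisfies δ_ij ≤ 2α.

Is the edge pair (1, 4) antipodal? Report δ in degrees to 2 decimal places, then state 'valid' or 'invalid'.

α = atan 0.3 = 16.70°;  2α = 33.40°
edge 1: e_1 = (-5.32, -1.93);  n_1 = (-0.3410, +0.9401)
edge 4: e_4 = (+3.33, +3.49);  n_4 = (+0.7235, -0.6903)
∠(n_1, n_4) = 153.60°
δ = |180° − 153.60°| = 26.40°
26.40° ≤ 2α = 33.40°  →  valid

δ = 26.40°, valid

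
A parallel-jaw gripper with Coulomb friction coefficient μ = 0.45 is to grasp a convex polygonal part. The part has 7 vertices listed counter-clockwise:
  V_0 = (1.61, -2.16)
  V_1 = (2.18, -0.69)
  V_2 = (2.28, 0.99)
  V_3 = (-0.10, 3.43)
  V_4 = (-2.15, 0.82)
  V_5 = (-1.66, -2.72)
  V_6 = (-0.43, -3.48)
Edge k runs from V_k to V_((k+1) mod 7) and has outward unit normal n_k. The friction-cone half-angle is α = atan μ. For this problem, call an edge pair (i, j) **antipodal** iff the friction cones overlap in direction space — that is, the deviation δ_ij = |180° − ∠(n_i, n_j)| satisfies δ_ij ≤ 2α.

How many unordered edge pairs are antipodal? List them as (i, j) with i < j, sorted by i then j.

α = atan 0.45 = 24.23°;  2α = 48.46°
n_0 = (+0.9324, -0.3615)
n_1 = (+0.9982, -0.0594)
n_2 = (+0.7159, +0.6983)
n_3 = (-0.7864, +0.6177)
n_4 = (-0.9906, -0.1371)
n_5 = (-0.5256, -0.8507)
n_6 = (+0.5433, -0.8396)
  (0,1): δ = 162.21°  ·
  (0,2): δ = 114.52°  ·
  (0,3): δ = 16.95°  ✓
  (0,4): δ = 29.07°  ✓
  (0,5): δ = 79.48°  ·
  (0,6): δ = 144.10°  ·
  (1,2): δ = 132.31°  ·
  (1,3): δ = 34.74°  ✓
  (1,4): δ = 11.29°  ✓
  (1,5): δ = 61.70°  ·
  (1,6): δ = 126.31°  ·
  (2,3): δ = 82.43°  ·
  (2,4): δ = 36.41°  ✓
  (2,5): δ = 14.00°  ✓
  (2,6): δ = 78.62°  ·
  (3,4): δ = 133.97°  ·
  (3,5): δ = 83.56°  ·
  (3,6): δ = 18.95°  ✓
  (4,5): δ = 129.59°  ·
  (4,6): δ = 64.98°  ·
  (5,6): δ = 115.38°  ·
antipodal pairs: 7

count = 7; pairs: (0,3), (0,4), (1,3), (1,4), (2,4), (2,5), (3,6)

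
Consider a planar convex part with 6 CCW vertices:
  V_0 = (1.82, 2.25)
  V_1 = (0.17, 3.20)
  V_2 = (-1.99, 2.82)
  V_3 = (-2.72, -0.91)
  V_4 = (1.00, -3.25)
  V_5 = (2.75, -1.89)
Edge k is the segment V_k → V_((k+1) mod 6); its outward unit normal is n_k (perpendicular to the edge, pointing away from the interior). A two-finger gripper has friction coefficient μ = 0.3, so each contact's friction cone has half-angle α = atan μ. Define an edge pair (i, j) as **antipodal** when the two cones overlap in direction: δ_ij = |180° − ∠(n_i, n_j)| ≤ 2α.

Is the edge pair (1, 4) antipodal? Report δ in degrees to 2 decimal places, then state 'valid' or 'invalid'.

α = atan 0.3 = 16.70°;  2α = 33.40°
edge 1: e_1 = (-2.16, -0.38);  n_1 = (-0.1733, +0.9849)
edge 4: e_4 = (+1.75, +1.36);  n_4 = (+0.6136, -0.7896)
∠(n_1, n_4) = 152.13°
δ = |180° − 152.13°| = 27.87°
27.87° ≤ 2α = 33.40°  →  valid

δ = 27.87°, valid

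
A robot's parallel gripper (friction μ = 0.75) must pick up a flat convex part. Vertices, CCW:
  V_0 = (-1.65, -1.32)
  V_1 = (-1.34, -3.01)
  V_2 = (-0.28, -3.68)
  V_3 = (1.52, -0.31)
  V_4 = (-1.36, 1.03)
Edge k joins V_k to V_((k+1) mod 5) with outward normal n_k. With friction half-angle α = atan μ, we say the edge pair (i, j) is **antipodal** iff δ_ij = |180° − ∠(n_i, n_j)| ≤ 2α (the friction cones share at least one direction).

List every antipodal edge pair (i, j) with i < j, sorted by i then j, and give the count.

count = 5; pairs: (0,2), (0,3), (1,3), (2,4), (3,4)

α = atan 0.75 = 36.87°;  2α = 73.74°
n_0 = (-0.9836, -0.1804)
n_1 = (-0.5343, -0.8453)
n_2 = (+0.8821, -0.4711)
n_3 = (+0.4219, +0.9067)
n_4 = (-0.9925, +0.1225)
  (0,1): δ = 132.69°  ·
  (0,2): δ = 38.50°  ✓
  (0,3): δ = 54.65°  ✓
  (0,4): δ = 162.57°  ·
  (1,2): δ = 85.81°  ·
  (1,3): δ = 7.34°  ✓
  (1,4): δ = 115.26°  ·
  (2,3): δ = 86.84°  ·
  (2,4): δ = 21.07°  ✓
  (3,4): δ = 72.08°  ✓
antipodal pairs: 5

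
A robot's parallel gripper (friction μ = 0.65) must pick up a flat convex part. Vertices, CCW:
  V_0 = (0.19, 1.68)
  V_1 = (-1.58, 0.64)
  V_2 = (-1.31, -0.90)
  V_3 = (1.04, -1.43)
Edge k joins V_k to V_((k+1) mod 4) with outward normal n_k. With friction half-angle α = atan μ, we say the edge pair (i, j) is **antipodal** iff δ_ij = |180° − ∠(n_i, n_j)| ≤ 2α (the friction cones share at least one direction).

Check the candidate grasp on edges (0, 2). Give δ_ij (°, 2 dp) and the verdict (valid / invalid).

α = atan 0.65 = 33.02°;  2α = 66.05°
edge 0: e_0 = (-1.77, -1.04);  n_0 = (-0.5066, +0.8622)
edge 2: e_2 = (+2.35, -0.53);  n_2 = (-0.2200, -0.9755)
∠(n_0, n_2) = 136.85°
δ = |180° − 136.85°| = 43.15°
43.15° ≤ 2α = 66.05°  →  valid

δ = 43.15°, valid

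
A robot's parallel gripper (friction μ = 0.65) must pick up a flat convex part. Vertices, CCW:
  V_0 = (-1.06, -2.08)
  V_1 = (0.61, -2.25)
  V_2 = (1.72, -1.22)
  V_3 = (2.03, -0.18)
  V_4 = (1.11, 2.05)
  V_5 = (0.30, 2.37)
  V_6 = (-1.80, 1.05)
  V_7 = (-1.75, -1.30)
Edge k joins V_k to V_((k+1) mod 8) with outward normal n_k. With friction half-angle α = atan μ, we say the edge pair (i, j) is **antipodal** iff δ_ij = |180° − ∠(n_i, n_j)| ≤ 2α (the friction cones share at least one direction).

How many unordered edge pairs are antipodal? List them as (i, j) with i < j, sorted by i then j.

α = atan 0.65 = 33.02°;  2α = 66.05°
n_0 = (-0.1013, -0.9949)
n_1 = (+0.6802, -0.7330)
n_2 = (+0.9583, -0.2857)
n_3 = (+0.9244, +0.3814)
n_4 = (+0.3674, +0.9301)
n_5 = (-0.5322, +0.8466)
n_6 = (-0.9998, -0.0213)
n_7 = (-0.7490, -0.6626)
  (0,1): δ = 131.33°  ·
  (0,2): δ = 100.79°  ·
  (0,3): δ = 61.77°  ✓
  (0,4): δ = 15.74°  ✓
  (0,5): δ = 37.96°  ✓
  (0,6): δ = 97.03°  ·
  (0,7): δ = 137.31°  ·
  (1,2): δ = 149.46°  ·
  (1,3): δ = 110.44°  ·
  (1,4): δ = 64.42°  ✓
  (1,5): δ = 10.71°  ✓
  (1,6): δ = 48.36°  ✓
  (1,7): δ = 88.64°  ·
  (2,3): δ = 140.98°  ·
  (2,4): δ = 94.96°  ·
  (2,5): δ = 41.25°  ✓
  (2,6): δ = 17.82°  ✓
  (2,7): δ = 58.09°  ✓
  (3,4): δ = 133.98°  ·
  (3,5): δ = 80.27°  ·
  (3,6): δ = 21.20°  ✓
  (3,7): δ = 19.08°  ✓
  (4,5): δ = 126.29°  ·
  (4,6): δ = 67.22°  ·
  (4,7): δ = 26.95°  ✓
  (5,6): δ = 120.93°  ·
  (5,7): δ = 80.66°  ·
  (6,7): δ = 139.72°  ·
antipodal pairs: 12

count = 12; pairs: (0,3), (0,4), (0,5), (1,4), (1,5), (1,6), (2,5), (2,6), (2,7), (3,6), (3,7), (4,7)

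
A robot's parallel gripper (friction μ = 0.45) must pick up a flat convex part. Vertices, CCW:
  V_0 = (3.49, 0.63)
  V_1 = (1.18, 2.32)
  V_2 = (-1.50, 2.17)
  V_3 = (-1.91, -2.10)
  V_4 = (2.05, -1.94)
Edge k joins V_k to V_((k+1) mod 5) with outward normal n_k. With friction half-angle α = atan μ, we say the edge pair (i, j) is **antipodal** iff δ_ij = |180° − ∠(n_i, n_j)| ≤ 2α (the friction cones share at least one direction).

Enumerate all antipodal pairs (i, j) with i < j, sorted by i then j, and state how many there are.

count = 3; pairs: (0,3), (1,3), (2,4)

α = atan 0.45 = 24.23°;  2α = 48.46°
n_0 = (+0.5905, +0.8071)
n_1 = (-0.0559, +0.9984)
n_2 = (-0.9954, +0.0956)
n_3 = (+0.0404, -0.9992)
n_4 = (+0.8724, -0.4888)
  (0,1): δ = 140.61°  ·
  (0,2): δ = 59.30°  ·
  (0,3): δ = 38.50°  ✓
  (0,4): δ = 96.93°  ·
  (1,2): δ = 98.69°  ·
  (1,3): δ = 0.89°  ✓
  (1,4): δ = 57.53°  ·
  (2,3): δ = 82.20°  ·
  (2,4): δ = 23.78°  ✓
  (3,4): δ = 121.58°  ·
antipodal pairs: 3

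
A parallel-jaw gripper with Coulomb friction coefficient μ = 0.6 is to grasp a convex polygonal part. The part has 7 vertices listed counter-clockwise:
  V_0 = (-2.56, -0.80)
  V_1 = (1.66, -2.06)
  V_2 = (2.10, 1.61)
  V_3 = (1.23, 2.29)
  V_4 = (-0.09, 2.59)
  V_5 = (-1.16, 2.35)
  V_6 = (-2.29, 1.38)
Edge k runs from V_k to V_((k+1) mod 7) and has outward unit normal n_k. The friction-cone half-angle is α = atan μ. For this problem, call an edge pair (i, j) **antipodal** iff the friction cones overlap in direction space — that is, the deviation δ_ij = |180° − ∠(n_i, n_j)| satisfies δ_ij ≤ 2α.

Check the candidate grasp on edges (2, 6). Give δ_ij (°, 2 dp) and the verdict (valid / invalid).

δ = 59.05°, valid

α = atan 0.6 = 30.96°;  2α = 61.93°
edge 2: e_2 = (-0.87, +0.68);  n_2 = (+0.6158, +0.7879)
edge 6: e_6 = (-0.27, -2.18);  n_6 = (-0.9924, +0.1229)
∠(n_2, n_6) = 120.95°
δ = |180° − 120.95°| = 59.05°
59.05° ≤ 2α = 61.93°  →  valid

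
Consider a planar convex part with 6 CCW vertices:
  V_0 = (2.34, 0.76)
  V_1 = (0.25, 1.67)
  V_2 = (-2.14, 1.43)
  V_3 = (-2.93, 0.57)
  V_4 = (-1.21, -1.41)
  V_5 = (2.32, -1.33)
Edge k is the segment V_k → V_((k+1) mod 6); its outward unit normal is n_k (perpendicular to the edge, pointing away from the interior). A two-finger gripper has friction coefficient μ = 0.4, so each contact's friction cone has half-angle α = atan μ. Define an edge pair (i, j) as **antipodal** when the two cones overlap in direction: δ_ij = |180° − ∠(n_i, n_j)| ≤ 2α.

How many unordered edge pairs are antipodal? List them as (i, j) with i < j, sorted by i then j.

count = 5; pairs: (0,3), (0,4), (1,4), (2,5), (3,5)

α = atan 0.4 = 21.80°;  2α = 43.60°
n_0 = (+0.3992, +0.9169)
n_1 = (-0.0999, +0.9950)
n_2 = (-0.7364, +0.6765)
n_3 = (-0.7549, -0.6558)
n_4 = (+0.0227, -0.9997)
n_5 = (+1.0000, -0.0096)
  (0,1): δ = 150.74°  ·
  (0,2): δ = 109.04°  ·
  (0,3): δ = 25.49°  ✓
  (0,4): δ = 24.83°  ✓
  (0,5): δ = 112.98°  ·
  (1,2): δ = 138.31°  ·
  (1,3): δ = 54.75°  ·
  (1,4): δ = 4.44°  ✓
  (1,5): δ = 83.72°  ·
  (2,3): δ = 96.45°  ·
  (2,4): δ = 46.13°  ·
  (2,5): δ = 42.02°  ✓
  (3,4): δ = 129.68°  ·
  (3,5): δ = 41.53°  ✓
  (4,5): δ = 91.85°  ·
antipodal pairs: 5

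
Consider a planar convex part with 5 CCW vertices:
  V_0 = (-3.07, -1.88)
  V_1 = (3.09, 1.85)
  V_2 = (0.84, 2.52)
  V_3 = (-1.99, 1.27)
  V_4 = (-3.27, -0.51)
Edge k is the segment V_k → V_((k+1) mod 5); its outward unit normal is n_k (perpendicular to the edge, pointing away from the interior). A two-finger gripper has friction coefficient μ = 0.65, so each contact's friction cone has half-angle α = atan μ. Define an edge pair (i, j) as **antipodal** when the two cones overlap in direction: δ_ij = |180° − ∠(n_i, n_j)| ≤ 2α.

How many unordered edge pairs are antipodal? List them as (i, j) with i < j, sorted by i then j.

α = atan 0.65 = 33.02°;  2α = 66.05°
n_0 = (+0.5180, -0.8554)
n_1 = (+0.2854, +0.9584)
n_2 = (-0.4040, +0.9147)
n_3 = (-0.8119, +0.5838)
n_4 = (-0.9895, -0.1445)
  (0,1): δ = 47.78°  ✓
  (0,2): δ = 7.36°  ✓
  (0,3): δ = 23.08°  ✓
  (0,4): δ = 67.11°  ·
  (1,2): δ = 139.59°  ·
  (1,3): δ = 109.14°  ·
  (1,4): δ = 65.11°  ✓
  (2,3): δ = 149.55°  ·
  (2,4): δ = 105.53°  ·
  (3,4): δ = 135.97°  ·
antipodal pairs: 4

count = 4; pairs: (0,1), (0,2), (0,3), (1,4)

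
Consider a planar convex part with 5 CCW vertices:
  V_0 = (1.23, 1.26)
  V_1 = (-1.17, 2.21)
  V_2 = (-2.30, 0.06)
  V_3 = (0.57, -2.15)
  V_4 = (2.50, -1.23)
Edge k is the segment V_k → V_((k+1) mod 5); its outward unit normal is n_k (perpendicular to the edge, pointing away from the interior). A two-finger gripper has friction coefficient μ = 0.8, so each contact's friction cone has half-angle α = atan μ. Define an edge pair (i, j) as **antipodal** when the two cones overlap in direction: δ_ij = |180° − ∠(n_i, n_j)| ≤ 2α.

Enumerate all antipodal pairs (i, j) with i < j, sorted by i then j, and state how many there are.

α = atan 0.8 = 38.66°;  2α = 77.32°
n_0 = (+0.3680, +0.9298)
n_1 = (-0.8852, +0.4652)
n_2 = (-0.6101, -0.7923)
n_3 = (+0.4303, -0.9027)
n_4 = (+0.8908, +0.4544)
  (0,1): δ = 96.13°  ·
  (0,2): δ = 16.00°  ✓
  (0,3): δ = 47.08°  ✓
  (0,4): δ = 138.62°  ·
  (1,2): δ = 99.87°  ·
  (1,3): δ = 36.79°  ✓
  (1,4): δ = 54.75°  ✓
  (2,3): δ = 116.92°  ·
  (2,4): δ = 25.38°  ✓
  (3,4): δ = 88.46°  ·
antipodal pairs: 5

count = 5; pairs: (0,2), (0,3), (1,3), (1,4), (2,4)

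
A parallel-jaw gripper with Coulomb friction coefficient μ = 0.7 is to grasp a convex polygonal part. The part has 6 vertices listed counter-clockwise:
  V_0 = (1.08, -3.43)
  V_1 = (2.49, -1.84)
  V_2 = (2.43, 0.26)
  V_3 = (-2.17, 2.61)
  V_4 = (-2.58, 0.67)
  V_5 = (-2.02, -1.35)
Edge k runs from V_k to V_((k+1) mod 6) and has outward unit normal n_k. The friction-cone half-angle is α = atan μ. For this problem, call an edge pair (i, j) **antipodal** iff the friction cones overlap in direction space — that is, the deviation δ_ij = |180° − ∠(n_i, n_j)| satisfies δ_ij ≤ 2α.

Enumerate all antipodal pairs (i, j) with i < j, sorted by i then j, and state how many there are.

α = atan 0.7 = 34.99°;  2α = 69.98°
n_0 = (+0.7482, -0.6635)
n_1 = (+0.9996, +0.0286)
n_2 = (+0.4549, +0.8905)
n_3 = (-0.9784, +0.2068)
n_4 = (-0.9637, -0.2672)
n_5 = (-0.5572, -0.8304)
  (0,1): δ = 136.80°  ·
  (0,2): δ = 75.49°  ·
  (0,3): δ = 29.63°  ✓
  (0,4): δ = 57.06°  ✓
  (0,5): δ = 97.71°  ·
  (1,2): δ = 118.70°  ·
  (1,3): δ = 13.57°  ✓
  (1,4): δ = 13.86°  ✓
  (1,5): δ = 54.50°  ✓
  (2,3): δ = 74.87°  ·
  (2,4): δ = 47.44°  ✓
  (2,5): δ = 6.80°  ✓
  (3,4): δ = 152.57°  ·
  (3,5): δ = 111.93°  ·
  (4,5): δ = 139.36°  ·
antipodal pairs: 7

count = 7; pairs: (0,3), (0,4), (1,3), (1,4), (1,5), (2,4), (2,5)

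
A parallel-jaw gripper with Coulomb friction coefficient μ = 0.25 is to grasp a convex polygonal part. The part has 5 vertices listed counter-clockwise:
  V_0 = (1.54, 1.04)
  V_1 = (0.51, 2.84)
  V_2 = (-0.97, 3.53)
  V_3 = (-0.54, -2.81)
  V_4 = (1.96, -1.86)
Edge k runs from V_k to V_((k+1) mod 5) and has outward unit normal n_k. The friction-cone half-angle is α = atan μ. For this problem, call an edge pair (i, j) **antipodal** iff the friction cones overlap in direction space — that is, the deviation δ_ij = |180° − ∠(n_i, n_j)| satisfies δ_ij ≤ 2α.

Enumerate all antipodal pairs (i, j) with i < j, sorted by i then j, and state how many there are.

count = 2; pairs: (0,2), (2,4)

α = atan 0.25 = 14.04°;  2α = 28.07°
n_0 = (+0.8679, +0.4967)
n_1 = (+0.4226, +0.9063)
n_2 = (-0.9977, -0.0677)
n_3 = (+0.3552, -0.9348)
n_4 = (+0.9897, +0.1433)
  (0,1): δ = 144.77°  ·
  (0,2): δ = 25.90°  ✓
  (0,3): δ = 81.03°  ·
  (0,4): δ = 158.46°  ·
  (1,2): δ = 61.12°  ·
  (1,3): δ = 45.80°  ·
  (1,4): δ = 123.24°  ·
  (2,3): δ = 73.07°  ·
  (2,4): δ = 4.36°  ✓
  (3,4): δ = 102.57°  ·
antipodal pairs: 2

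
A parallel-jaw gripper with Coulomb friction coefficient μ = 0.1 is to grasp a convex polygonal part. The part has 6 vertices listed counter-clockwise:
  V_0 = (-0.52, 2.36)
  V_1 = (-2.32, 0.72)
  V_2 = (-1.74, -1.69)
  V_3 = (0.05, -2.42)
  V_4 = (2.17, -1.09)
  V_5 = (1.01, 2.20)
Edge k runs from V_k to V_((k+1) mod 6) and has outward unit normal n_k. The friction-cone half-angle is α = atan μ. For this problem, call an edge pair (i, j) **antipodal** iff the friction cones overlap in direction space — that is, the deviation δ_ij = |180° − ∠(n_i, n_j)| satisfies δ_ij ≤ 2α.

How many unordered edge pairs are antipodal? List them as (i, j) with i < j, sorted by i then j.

count = 2; pairs: (0,3), (1,4)

α = atan 0.1 = 5.71°;  2α = 11.42°
n_0 = (-0.6735, +0.7392)
n_1 = (-0.9722, -0.2340)
n_2 = (-0.3776, -0.9260)
n_3 = (+0.5314, -0.8471)
n_4 = (+0.9431, +0.3325)
n_5 = (+0.1040, +0.9946)
  (0,1): δ = 118.81°  ·
  (0,2): δ = 64.52°  ·
  (0,3): δ = 10.23°  ✓
  (0,4): δ = 67.08°  ·
  (0,5): δ = 131.69°  ·
  (1,2): δ = 125.72°  ·
  (1,3): δ = 71.43°  ·
  (1,4): δ = 5.89°  ✓
  (1,5): δ = 70.50°  ·
  (2,3): δ = 125.71°  ·
  (2,4): δ = 48.39°  ·
  (2,5): δ = 16.22°  ·
  (3,4): δ = 102.68°  ·
  (3,5): δ = 38.07°  ·
  (4,5): δ = 115.39°  ·
antipodal pairs: 2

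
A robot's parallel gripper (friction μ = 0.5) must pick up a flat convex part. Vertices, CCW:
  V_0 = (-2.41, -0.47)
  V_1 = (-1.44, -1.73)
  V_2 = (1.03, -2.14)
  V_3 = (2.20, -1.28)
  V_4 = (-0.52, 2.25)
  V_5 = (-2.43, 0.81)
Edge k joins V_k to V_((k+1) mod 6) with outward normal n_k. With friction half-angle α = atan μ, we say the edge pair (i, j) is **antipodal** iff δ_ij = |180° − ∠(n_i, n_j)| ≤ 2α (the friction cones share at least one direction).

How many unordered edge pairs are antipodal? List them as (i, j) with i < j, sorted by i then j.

count = 5; pairs: (0,3), (1,3), (1,4), (2,4), (3,5)

α = atan 0.5 = 26.57°;  2α = 53.13°
n_0 = (-0.7924, -0.6100)
n_1 = (-0.1638, -0.9865)
n_2 = (+0.5923, -0.8057)
n_3 = (+0.7921, +0.6104)
n_4 = (-0.6020, +0.7985)
n_5 = (-0.9999, -0.0156)
  (0,1): δ = 137.02°  ·
  (0,2): δ = 91.27°  ·
  (0,3): δ = 0.03°  ✓
  (0,4): δ = 89.42°  ·
  (0,5): δ = 143.30°  ·
  (1,2): δ = 134.26°  ·
  (1,3): δ = 42.96°  ✓
  (1,4): δ = 46.44°  ✓
  (1,5): δ = 100.32°  ·
  (2,3): δ = 88.70°  ·
  (2,4): δ = 0.70°  ✓
  (2,5): δ = 54.58°  ·
  (3,4): δ = 90.60°  ·
  (3,5): δ = 36.72°  ✓
  (4,5): δ = 126.12°  ·
antipodal pairs: 5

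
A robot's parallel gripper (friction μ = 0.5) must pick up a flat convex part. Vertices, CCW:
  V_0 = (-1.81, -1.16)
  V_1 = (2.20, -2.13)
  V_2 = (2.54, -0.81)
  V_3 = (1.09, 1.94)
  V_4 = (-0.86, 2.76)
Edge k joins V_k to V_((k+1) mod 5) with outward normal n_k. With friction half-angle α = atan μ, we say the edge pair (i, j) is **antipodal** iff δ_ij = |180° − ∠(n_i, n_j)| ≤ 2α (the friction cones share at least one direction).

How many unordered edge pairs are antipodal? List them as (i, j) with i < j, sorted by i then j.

α = atan 0.5 = 26.57°;  2α = 53.13°
n_0 = (-0.2351, -0.9720)
n_1 = (+0.9684, -0.2494)
n_2 = (+0.8846, +0.4664)
n_3 = (+0.3876, +0.9218)
n_4 = (-0.9719, +0.2355)
  (0,1): δ = 90.85°  ·
  (0,2): δ = 48.60°  ✓
  (0,3): δ = 9.21°  ✓
  (0,4): δ = 89.98°  ·
  (1,2): δ = 137.75°  ·
  (1,3): δ = 98.36°  ·
  (1,4): δ = 0.82°  ✓
  (2,3): δ = 140.61°  ·
  (2,4): δ = 41.42°  ✓
  (3,4): δ = 80.82°  ·
antipodal pairs: 4

count = 4; pairs: (0,2), (0,3), (1,4), (2,4)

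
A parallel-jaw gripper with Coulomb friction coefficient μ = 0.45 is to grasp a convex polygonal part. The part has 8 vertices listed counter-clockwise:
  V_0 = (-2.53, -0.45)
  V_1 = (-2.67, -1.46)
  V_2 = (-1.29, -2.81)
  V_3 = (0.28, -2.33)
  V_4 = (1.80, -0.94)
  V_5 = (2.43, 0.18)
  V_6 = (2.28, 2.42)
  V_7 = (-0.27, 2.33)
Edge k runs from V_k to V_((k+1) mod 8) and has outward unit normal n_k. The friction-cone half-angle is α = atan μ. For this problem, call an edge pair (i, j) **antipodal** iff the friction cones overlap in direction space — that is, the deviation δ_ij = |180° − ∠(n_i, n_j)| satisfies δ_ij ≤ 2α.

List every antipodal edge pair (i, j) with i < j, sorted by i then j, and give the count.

count = 11; pairs: (0,3), (0,4), (0,5), (1,5), (1,6), (2,6), (2,7), (3,6), (3,7), (4,7), (5,7)

α = atan 0.45 = 24.23°;  2α = 48.46°
n_0 = (-0.9905, +0.1373)
n_1 = (-0.6993, -0.7148)
n_2 = (+0.2924, -0.9563)
n_3 = (+0.6748, -0.7380)
n_4 = (+0.8716, -0.4903)
n_5 = (+0.9978, +0.0668)
n_6 = (-0.0353, +0.9994)
n_7 = (-0.7759, +0.6308)
  (0,1): δ = 126.48°  ·
  (0,2): δ = 65.11°  ·
  (0,3): δ = 39.67°  ✓
  (0,4): δ = 21.47°  ✓
  (0,5): δ = 11.72°  ✓
  (0,6): δ = 99.91°  ·
  (0,7): δ = 148.78°  ·
  (1,2): δ = 118.63°  ·
  (1,3): δ = 93.19°  ·
  (1,4): δ = 74.99°  ·
  (1,5): δ = 41.80°  ✓
  (1,6): δ = 46.39°  ✓
  (1,7): δ = 95.26°  ·
  (2,3): δ = 154.56°  ·
  (2,4): δ = 136.36°  ·
  (2,5): δ = 103.17°  ·
  (2,6): δ = 14.98°  ✓
  (2,7): δ = 33.89°  ✓
  (3,4): δ = 161.80°  ·
  (3,5): δ = 128.61°  ·
  (3,6): δ = 40.42°  ✓
  (3,7): δ = 8.45°  ✓
  (4,5): δ = 146.81°  ·
  (4,6): δ = 58.62°  ·
  (4,7): δ = 9.75°  ✓
  (5,6): δ = 91.81°  ·
  (5,7): δ = 42.94°  ✓
  (6,7): δ = 131.13°  ·
antipodal pairs: 11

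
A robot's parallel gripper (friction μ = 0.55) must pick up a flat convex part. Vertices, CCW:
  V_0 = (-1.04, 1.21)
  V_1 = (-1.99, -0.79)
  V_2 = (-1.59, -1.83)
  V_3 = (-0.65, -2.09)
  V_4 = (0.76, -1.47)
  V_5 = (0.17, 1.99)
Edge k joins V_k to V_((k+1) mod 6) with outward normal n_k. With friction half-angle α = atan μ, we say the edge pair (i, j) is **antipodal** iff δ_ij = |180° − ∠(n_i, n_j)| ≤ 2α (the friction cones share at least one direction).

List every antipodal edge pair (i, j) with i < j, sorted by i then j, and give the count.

count = 5; pairs: (0,3), (0,4), (1,4), (2,5), (3,5)

α = atan 0.55 = 28.81°;  2α = 57.62°
n_0 = (-0.9033, +0.4291)
n_1 = (-0.9333, -0.3590)
n_2 = (-0.2666, -0.9638)
n_3 = (+0.4025, -0.9154)
n_4 = (+0.9858, +0.1681)
n_5 = (-0.5418, +0.8405)
  (0,1): δ = 133.55°  ·
  (0,2): δ = 80.05°  ·
  (0,3): δ = 40.86°  ✓
  (0,4): δ = 35.08°  ✓
  (0,5): δ = 148.21°  ·
  (1,2): δ = 126.50°  ·
  (1,3): δ = 87.30°  ·
  (1,4): δ = 11.36°  ✓
  (1,5): δ = 101.77°  ·
  (2,3): δ = 140.80°  ·
  (2,4): δ = 64.86°  ·
  (2,5): δ = 48.27°  ✓
  (3,4): δ = 104.06°  ·
  (3,5): δ = 9.07°  ✓
  (4,5): δ = 66.87°  ·
antipodal pairs: 5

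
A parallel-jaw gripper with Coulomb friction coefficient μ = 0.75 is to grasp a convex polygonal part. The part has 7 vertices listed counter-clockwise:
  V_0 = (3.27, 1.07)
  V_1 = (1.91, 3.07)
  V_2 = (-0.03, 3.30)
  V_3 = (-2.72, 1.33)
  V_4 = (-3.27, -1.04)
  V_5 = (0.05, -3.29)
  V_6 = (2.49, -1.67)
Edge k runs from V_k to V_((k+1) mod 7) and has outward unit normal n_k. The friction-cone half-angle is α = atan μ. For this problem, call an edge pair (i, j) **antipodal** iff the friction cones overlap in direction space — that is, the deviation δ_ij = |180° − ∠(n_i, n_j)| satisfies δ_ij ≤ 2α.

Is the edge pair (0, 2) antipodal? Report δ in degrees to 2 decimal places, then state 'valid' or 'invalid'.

δ = 88.00°, invalid

α = atan 0.75 = 36.87°;  2α = 73.74°
edge 0: e_0 = (-1.36, +2.00);  n_0 = (+0.8269, +0.5623)
edge 2: e_2 = (-2.69, -1.97);  n_2 = (-0.5908, +0.8068)
∠(n_0, n_2) = 92.00°
δ = |180° − 92.00°| = 88.00°
88.00° > 2α = 73.74°  →  invalid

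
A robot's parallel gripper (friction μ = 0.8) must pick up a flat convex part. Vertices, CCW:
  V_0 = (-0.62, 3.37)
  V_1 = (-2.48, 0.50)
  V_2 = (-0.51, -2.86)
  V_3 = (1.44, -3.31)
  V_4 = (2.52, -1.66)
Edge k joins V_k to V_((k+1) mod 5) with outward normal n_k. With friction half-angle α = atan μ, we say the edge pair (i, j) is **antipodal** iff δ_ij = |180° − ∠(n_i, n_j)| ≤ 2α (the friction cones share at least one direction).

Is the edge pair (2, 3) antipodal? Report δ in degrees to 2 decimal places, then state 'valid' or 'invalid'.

δ = 110.21°, invalid

α = atan 0.8 = 38.66°;  2α = 77.32°
edge 2: e_2 = (+1.95, -0.45);  n_2 = (-0.2249, -0.9744)
edge 3: e_3 = (+1.08, +1.65);  n_3 = (+0.8367, -0.5477)
∠(n_2, n_3) = 69.79°
δ = |180° − 69.79°| = 110.21°
110.21° > 2α = 77.32°  →  invalid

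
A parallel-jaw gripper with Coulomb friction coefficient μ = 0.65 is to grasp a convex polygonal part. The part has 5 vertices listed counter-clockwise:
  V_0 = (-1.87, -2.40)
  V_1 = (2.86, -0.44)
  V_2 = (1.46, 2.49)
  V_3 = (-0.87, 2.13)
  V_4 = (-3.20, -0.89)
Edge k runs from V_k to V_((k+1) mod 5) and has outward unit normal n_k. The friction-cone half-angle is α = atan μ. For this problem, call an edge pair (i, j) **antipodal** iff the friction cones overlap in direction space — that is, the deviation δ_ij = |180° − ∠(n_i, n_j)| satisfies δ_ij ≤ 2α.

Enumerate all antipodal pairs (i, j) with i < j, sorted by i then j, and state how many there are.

count = 5; pairs: (0,2), (0,3), (1,3), (1,4), (2,4)

α = atan 0.65 = 33.02°;  2α = 66.05°
n_0 = (+0.3828, -0.9238)
n_1 = (+0.9023, +0.4311)
n_2 = (-0.1527, +0.9883)
n_3 = (-0.7917, +0.6109)
n_4 = (-0.7504, -0.6610)
  (0,1): δ = 86.97°  ·
  (0,2): δ = 13.72°  ✓
  (0,3): δ = 29.84°  ✓
  (0,4): δ = 108.87°  ·
  (1,2): δ = 106.76°  ·
  (1,3): δ = 63.19°  ✓
  (1,4): δ = 15.83°  ✓
  (2,3): δ = 136.43°  ·
  (2,4): δ = 57.41°  ✓
  (3,4): δ = 100.98°  ·
antipodal pairs: 5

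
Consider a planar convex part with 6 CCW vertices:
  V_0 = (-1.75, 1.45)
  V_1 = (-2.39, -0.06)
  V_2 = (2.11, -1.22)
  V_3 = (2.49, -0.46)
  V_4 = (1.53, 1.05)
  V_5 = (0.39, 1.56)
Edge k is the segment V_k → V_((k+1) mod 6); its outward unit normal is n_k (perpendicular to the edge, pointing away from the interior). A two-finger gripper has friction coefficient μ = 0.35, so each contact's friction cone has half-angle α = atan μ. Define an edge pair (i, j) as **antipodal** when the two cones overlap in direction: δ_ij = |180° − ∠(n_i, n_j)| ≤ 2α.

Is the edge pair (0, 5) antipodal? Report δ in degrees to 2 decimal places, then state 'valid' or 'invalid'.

δ = 115.91°, invalid

α = atan 0.35 = 19.29°;  2α = 38.58°
edge 0: e_0 = (-0.64, -1.51);  n_0 = (-0.9207, +0.3902)
edge 5: e_5 = (-2.14, -0.11);  n_5 = (-0.0513, +0.9987)
∠(n_0, n_5) = 64.09°
δ = |180° − 64.09°| = 115.91°
115.91° > 2α = 38.58°  →  invalid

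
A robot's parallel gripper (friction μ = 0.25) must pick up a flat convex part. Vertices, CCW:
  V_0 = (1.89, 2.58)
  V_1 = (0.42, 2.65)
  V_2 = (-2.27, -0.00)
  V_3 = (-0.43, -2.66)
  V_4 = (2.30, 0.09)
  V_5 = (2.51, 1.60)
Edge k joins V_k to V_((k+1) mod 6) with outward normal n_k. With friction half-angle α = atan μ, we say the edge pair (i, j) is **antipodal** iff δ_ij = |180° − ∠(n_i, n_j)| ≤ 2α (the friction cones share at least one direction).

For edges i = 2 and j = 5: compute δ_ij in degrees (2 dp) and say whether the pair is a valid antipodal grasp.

α = atan 0.25 = 14.04°;  2α = 28.07°
edge 2: e_2 = (+1.84, -2.66);  n_2 = (-0.8224, -0.5689)
edge 5: e_5 = (-0.62, +0.98);  n_5 = (+0.8451, +0.5346)
∠(n_2, n_5) = 177.65°
δ = |180° − 177.65°| = 2.35°
2.35° ≤ 2α = 28.07°  →  valid

δ = 2.35°, valid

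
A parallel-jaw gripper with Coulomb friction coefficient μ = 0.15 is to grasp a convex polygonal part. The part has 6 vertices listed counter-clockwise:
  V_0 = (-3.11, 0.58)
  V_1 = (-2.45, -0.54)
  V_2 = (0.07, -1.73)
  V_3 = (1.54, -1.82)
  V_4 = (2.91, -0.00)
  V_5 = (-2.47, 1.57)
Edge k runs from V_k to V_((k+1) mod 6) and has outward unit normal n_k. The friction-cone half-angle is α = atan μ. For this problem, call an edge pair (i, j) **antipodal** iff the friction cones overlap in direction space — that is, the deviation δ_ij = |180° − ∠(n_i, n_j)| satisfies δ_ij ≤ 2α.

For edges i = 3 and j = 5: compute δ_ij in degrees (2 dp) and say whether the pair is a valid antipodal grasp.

α = atan 0.15 = 8.53°;  2α = 17.06°
edge 3: e_3 = (+1.37, +1.82);  n_3 = (+0.7989, -0.6014)
edge 5: e_5 = (-0.64, -0.99);  n_5 = (-0.8398, +0.5429)
∠(n_3, n_5) = 175.91°
δ = |180° − 175.91°| = 4.09°
4.09° ≤ 2α = 17.06°  →  valid

δ = 4.09°, valid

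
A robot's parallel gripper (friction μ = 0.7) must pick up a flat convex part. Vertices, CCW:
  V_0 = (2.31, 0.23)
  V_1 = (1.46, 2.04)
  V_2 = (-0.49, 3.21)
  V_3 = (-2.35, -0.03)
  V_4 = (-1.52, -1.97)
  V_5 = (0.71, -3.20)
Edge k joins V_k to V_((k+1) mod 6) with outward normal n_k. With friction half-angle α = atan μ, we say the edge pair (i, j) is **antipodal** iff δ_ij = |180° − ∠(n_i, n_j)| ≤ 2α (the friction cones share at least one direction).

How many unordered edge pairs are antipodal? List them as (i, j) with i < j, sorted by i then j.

count = 7; pairs: (0,2), (0,3), (0,4), (1,3), (1,4), (2,5), (3,5)

α = atan 0.7 = 34.99°;  2α = 69.98°
n_0 = (+0.9052, +0.4251)
n_1 = (+0.5145, +0.8575)
n_2 = (-0.8673, +0.4979)
n_3 = (-0.9194, -0.3933)
n_4 = (-0.4830, -0.8756)
n_5 = (+0.9063, -0.4227)
  (0,1): δ = 146.12°  ·
  (0,2): δ = 55.01°  ✓
  (0,3): δ = 1.99°  ✓
  (0,4): δ = 35.96°  ✓
  (0,5): δ = 129.84°  ·
  (1,2): δ = 88.90°  ·
  (1,3): δ = 35.87°  ✓
  (1,4): δ = 2.08°  ✓
  (1,5): δ = 95.96°  ·
  (2,3): δ = 126.98°  ·
  (2,4): δ = 89.02°  ·
  (2,5): δ = 4.85°  ✓
  (3,4): δ = 142.04°  ·
  (3,5): δ = 48.17°  ✓
  (4,5): δ = 86.13°  ·
antipodal pairs: 7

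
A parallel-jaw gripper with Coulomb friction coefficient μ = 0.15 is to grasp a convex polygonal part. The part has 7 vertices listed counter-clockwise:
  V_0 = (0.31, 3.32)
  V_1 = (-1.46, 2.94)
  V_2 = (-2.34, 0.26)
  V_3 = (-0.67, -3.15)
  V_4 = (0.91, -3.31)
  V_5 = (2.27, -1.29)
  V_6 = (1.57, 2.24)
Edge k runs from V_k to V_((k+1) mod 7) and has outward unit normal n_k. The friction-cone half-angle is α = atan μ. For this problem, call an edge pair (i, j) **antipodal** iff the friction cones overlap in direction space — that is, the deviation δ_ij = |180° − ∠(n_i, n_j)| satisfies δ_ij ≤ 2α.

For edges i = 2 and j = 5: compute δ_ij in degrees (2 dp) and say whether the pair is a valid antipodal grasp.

δ = 14.88°, valid

α = atan 0.15 = 8.53°;  2α = 17.06°
edge 2: e_2 = (+1.67, -3.41);  n_2 = (-0.8981, -0.4398)
edge 5: e_5 = (-0.70, +3.53);  n_5 = (+0.9809, +0.1945)
∠(n_2, n_5) = 165.12°
δ = |180° − 165.12°| = 14.88°
14.88° ≤ 2α = 17.06°  →  valid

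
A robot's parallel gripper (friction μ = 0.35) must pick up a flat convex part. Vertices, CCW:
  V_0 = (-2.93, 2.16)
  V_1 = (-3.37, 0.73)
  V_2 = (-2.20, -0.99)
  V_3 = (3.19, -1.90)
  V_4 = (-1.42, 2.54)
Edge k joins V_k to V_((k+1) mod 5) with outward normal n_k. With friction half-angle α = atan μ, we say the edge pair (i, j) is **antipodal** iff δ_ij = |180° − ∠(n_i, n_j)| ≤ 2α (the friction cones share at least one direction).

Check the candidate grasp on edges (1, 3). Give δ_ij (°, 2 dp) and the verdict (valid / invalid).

α = atan 0.35 = 19.29°;  2α = 38.58°
edge 1: e_1 = (+1.17, -1.72);  n_1 = (-0.8268, -0.5624)
edge 3: e_3 = (-4.61, +4.44);  n_3 = (+0.6937, +0.7203)
∠(n_1, n_3) = 168.15°
δ = |180° − 168.15°| = 11.85°
11.85° ≤ 2α = 38.58°  →  valid

δ = 11.85°, valid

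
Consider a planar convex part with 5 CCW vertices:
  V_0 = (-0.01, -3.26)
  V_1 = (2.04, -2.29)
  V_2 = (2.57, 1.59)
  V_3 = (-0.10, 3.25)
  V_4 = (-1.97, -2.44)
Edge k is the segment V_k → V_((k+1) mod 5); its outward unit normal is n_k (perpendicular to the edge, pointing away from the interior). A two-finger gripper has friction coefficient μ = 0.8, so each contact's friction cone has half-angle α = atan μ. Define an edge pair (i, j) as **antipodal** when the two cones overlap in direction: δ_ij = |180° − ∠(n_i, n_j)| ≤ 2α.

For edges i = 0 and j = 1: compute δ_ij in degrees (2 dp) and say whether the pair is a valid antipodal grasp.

δ = 123.10°, invalid

α = atan 0.8 = 38.66°;  2α = 77.32°
edge 0: e_0 = (+2.05, +0.97);  n_0 = (+0.4277, -0.9039)
edge 1: e_1 = (+0.53, +3.88);  n_1 = (+0.9908, -0.1353)
∠(n_0, n_1) = 56.90°
δ = |180° − 56.90°| = 123.10°
123.10° > 2α = 77.32°  →  invalid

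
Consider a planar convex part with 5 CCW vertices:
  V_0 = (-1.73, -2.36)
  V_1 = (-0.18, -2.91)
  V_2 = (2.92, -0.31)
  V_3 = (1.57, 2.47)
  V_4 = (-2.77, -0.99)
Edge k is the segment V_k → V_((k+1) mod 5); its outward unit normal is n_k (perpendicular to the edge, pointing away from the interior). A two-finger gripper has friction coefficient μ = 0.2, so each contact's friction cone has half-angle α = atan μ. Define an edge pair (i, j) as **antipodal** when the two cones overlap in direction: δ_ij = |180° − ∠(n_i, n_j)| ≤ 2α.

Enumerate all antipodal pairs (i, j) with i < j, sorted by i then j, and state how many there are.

count = 2; pairs: (1,3), (2,4)

α = atan 0.2 = 11.31°;  2α = 22.62°
n_0 = (-0.3344, -0.9424)
n_1 = (+0.6426, -0.7662)
n_2 = (+0.8995, +0.4368)
n_3 = (-0.6234, +0.7819)
n_4 = (-0.7965, -0.6046)
  (0,1): δ = 120.48°  ·
  (0,2): δ = 44.56°  ·
  (0,3): δ = 58.10°  ·
  (0,4): δ = 146.74°  ·
  (1,2): δ = 104.09°  ·
  (1,3): δ = 1.42°  ✓
  (1,4): δ = 87.22°  ·
  (2,3): δ = 77.34°  ·
  (2,4): δ = 11.30°  ✓
  (3,4): δ = 91.36°  ·
antipodal pairs: 2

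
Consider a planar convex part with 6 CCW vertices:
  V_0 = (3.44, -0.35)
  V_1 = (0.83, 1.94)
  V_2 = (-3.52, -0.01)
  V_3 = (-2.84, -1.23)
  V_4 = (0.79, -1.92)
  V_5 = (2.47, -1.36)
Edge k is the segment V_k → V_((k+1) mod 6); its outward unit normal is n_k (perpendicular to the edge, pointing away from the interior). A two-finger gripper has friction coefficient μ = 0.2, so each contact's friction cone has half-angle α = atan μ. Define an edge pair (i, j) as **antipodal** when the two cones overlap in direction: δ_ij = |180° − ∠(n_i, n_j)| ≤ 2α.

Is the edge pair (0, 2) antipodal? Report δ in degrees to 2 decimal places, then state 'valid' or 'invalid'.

δ = 19.60°, valid

α = atan 0.2 = 11.31°;  2α = 22.62°
edge 0: e_0 = (-2.61, +2.29);  n_0 = (+0.6595, +0.7517)
edge 2: e_2 = (+0.68, -1.22);  n_2 = (-0.8735, -0.4869)
∠(n_0, n_2) = 160.40°
δ = |180° − 160.40°| = 19.60°
19.60° ≤ 2α = 22.62°  →  valid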